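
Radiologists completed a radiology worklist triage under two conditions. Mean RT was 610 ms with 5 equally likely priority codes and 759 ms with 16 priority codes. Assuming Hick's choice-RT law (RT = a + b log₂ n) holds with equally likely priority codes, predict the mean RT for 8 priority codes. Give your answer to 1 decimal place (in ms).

RT is linear in log₂ n, so two points fix the line:
  b = (759 − 610) / (log₂ 16 − log₂ 5) = 149 / (4 − 2.3219) = 88.792 ms/bit
  a = 610 − 88.792 × 2.3219 = 403.830 ms
Then RT(8) = 403.830 + 88.792 × log₂ 8 = 403.830 + 88.792 × 3 ≈ 670.208 ms.

670.2 ms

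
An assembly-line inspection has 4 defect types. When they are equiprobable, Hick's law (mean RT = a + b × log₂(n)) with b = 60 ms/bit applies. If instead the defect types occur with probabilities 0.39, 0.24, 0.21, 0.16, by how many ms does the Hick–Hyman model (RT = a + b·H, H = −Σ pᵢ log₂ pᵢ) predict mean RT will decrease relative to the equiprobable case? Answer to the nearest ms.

5 ms

Equiprobable entropy H₀ = log₂ 4 = 2.0000 bits.
Skewed entropy H = −Σ pᵢ log₂ pᵢ = 1.9198 bits.
ΔRT = b·(H₀ − H) = 60 × 0.0802 = 4.81 ms.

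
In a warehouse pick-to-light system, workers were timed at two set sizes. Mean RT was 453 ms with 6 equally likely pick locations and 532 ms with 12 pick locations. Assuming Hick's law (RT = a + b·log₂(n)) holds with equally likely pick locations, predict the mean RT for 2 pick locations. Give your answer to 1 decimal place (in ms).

327.8 ms

With log₂ n on the abscissa the relation is linear; from the two conditions:
  b = (532 − 453) / (log₂ 12 − log₂ 6) = 79 / (3.5850 − 2.5850) = 79.000 ms/bit
  a = 453 − 79.000 × 2.5850 = 248.788 ms
Then RT(2) = 248.788 + 79.000 × log₂ 2 = 248.788 + 79.000 × 1 ≈ 327.788 ms.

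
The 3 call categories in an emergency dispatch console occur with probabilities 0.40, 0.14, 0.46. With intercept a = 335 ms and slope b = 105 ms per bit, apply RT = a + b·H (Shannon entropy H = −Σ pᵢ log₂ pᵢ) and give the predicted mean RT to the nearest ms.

486 ms

H = 0.40·log₂(1/0.40) + 0.14·log₂(1/0.14) + 0.46·log₂(1/0.46) = 1.4412 bits.
RT = 335 + 105 × 1.4412 = 486.33 ms.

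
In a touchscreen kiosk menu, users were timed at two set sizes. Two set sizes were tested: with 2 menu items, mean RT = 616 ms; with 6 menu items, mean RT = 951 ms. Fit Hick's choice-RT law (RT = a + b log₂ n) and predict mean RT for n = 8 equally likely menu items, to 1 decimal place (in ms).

1038.7 ms

Solve the two-equation system in a and b:
  b = (951 − 616) / (log₂ 6 − log₂ 2) = 335 / (2.5850 − 1) = 211.361 ms/bit
  a = 616 − 211.361 × 1 = 404.639 ms
Then RT(8) = 404.639 + 211.361 × log₂ 8 = 404.639 + 211.361 × 3 ≈ 1038.723 ms.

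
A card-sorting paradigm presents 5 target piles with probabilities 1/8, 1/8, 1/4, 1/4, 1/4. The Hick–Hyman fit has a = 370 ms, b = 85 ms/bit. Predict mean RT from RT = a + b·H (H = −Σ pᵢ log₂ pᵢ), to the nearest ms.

Each term −pᵢ log₂ pᵢ: 0.125·3 + 0.125·3 + 0.25·2 + 0.25·2 + 0.25·2; summed, H = 2.250 bits.
Mean RT = a + bH = 370 + 85·2.250 = 561.25 ms.

561 ms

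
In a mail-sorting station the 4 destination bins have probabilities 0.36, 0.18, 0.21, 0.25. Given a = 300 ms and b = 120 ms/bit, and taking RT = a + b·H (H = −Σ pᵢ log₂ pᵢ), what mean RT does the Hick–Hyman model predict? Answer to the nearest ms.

534 ms

H = 0.36·log₂(1/0.36) + 0.18·log₂(1/0.18) + 0.21·log₂(1/0.21) + 0.25·log₂(1/0.25) = 1.9487 bits.
RT = 300 + 120 × 1.9487 = 533.85 ms.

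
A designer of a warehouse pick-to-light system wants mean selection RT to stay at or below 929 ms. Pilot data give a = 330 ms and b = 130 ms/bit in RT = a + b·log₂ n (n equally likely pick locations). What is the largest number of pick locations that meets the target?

Set 330 + 130·log₂ n ≤ 929 → log₂ n ≤ (929 − 330)/130 = 4.6077.
So n ≤ 2^4.6077 = 24.381; the largest integer n is 24.

24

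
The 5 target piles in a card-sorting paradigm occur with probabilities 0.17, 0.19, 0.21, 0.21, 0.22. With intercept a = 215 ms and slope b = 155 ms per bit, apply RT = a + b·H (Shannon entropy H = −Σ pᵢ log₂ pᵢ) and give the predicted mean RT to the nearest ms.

Entropy contributions −pᵢ log₂ pᵢ: 0.4346, 0.4552, 0.4728, 0.4728, 0.4806; sum H = 2.3160 bits.
RT = a + bH = 215 + 155·2.3160 = 573.99 ms.

574 ms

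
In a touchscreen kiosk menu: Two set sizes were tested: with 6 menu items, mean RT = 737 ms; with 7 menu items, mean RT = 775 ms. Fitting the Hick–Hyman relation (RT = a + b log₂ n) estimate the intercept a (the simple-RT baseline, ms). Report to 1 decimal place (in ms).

b = (RT₂ − RT₁)/(log₂ n₂ − log₂ n₁) = (775 − 737)/(2.8074 − 2.5850) = 170.869 ms/bit.
Intercept: a = 737 − 170.869·log₂(6) = 295.310 ms.

295.3 ms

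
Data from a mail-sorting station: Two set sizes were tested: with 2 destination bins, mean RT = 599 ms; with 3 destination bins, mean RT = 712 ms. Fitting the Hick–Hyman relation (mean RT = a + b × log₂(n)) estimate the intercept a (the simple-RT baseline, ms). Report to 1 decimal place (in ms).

405.8 ms

The slope on a log₂ axis is (712 − 599) / (1.5850 − 1) = 193.175 ms/bit.
Intercept: a = 599 − 193.175·log₂(2) = 405.825 ms.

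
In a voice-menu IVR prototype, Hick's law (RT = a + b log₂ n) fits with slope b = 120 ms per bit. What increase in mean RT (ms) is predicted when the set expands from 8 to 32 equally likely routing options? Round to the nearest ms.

240 ms

The intercept a cancels: ΔRT = b·(log₂ n₂ − log₂ n₁) = b·log₂(n₂/n₁).
log₂(32) − log₂(8) = log₂(32/8) = log₂(4) = 2.
ΔRT = 120 × 2.0000 = 240.000 ms.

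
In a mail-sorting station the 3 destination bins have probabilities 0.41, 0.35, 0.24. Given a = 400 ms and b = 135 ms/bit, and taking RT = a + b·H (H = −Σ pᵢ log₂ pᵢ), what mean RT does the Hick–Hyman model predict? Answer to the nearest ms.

609 ms

Entropy contributions −pᵢ log₂ pᵢ: 0.5274, 0.5301, 0.4941; sum H = 1.5516 bits.
RT = a + bH = 400 + 135·1.5516 = 609.47 ms.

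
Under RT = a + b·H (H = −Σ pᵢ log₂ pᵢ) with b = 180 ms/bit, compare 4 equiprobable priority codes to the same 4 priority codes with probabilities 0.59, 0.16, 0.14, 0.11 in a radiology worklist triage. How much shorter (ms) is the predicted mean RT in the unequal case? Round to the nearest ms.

68 ms

Equiprobable entropy H₀ = log₂ 4 = 2.0000 bits.
Skewed entropy H = −Σ pᵢ log₂ pᵢ = 1.6195 bits.
ΔRT = b·(H₀ − H) = 180 × 0.3805 = 68.48 ms.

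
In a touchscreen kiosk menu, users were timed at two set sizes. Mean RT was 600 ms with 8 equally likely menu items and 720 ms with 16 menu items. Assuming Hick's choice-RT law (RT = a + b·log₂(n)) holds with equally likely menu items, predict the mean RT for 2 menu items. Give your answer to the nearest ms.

360 ms

With log₂ n on the abscissa the relation is linear; from the two conditions:
  b = (720 − 600) / (log₂ 16 − log₂ 8) = 120 / (4 − 3) = 120 ms/bit
  a = 600 − 120 × 3 = 240 ms
Then RT(2) = 240 + 120 × log₂ 2 = 240 + 120 × 1 ≈ 360.000 ms.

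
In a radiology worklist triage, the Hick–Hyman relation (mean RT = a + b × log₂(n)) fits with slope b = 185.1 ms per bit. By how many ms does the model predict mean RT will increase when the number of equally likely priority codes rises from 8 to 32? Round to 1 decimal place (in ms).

ΔRT = (a + b log₂ n₂) − (a + b log₂ n₁) = b·(log₂ n₂ − log₂ n₁).
log₂(32) − log₂(8) = log₂(32/8) = log₂(4) = 2.
ΔRT = 185.1 × 2.0000 = 370.200 ms.

370.2 ms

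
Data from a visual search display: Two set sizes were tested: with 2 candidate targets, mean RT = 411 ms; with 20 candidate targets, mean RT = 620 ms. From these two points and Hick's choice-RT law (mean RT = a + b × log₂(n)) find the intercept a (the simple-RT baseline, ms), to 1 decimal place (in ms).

348.1 ms

Slope: b = (620 − 411) / (log₂ 20 − log₂ 2) = 209/3.3219 = 62.915 ms/bit.
a = RT₁ − b·log₂ n₁ = 411 − 62.915 × 1 = 348.085 ms.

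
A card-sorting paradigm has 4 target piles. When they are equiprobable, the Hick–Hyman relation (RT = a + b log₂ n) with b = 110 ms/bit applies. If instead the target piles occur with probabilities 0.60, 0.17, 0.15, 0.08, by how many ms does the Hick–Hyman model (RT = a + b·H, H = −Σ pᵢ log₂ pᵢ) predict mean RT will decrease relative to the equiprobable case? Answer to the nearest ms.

46 ms

Equiprobable entropy H₀ = log₂ 4 = 2.0000 bits.
Skewed entropy H = −Σ pᵢ log₂ pᵢ = 1.5788 bits.
ΔRT = b·(H₀ − H) = 110 × 0.4212 = 46.33 ms.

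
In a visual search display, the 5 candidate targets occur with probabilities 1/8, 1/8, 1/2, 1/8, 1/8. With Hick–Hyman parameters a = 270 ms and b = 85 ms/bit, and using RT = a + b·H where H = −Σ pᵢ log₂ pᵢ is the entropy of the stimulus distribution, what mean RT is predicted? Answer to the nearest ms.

440 ms

Each term −pᵢ log₂ pᵢ: 0.125·3 + 0.125·3 + 0.5·1 + 0.125·3 + 0.125·3; summed, H = 2.000 bits.
Mean RT = a + bH = 270 + 85·2.000 = 440.00 ms.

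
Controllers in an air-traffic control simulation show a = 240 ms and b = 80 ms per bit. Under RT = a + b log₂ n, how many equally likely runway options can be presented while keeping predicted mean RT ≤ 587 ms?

Information budget: (587 − 240)/80 = 4.3375 bits, so n ≤ 2^4.3375 = 20.217 → at most 20.

20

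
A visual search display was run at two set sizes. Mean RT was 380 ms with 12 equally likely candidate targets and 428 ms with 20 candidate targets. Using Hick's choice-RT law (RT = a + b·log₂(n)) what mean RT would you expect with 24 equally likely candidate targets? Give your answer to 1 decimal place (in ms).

Solve the two-equation system in a and b:
  b = (428 − 380) / (log₂ 20 − log₂ 12) = 48 / (4.3219 − 3.5850) = 65.132 ms/bit
  a = 380 − 65.132 × 3.5850 = 146.504 ms
Then RT(24) = 146.504 + 65.132 × log₂ 24 = 146.504 + 65.132 × 4.5850 ≈ 445.132 ms.

445.1 ms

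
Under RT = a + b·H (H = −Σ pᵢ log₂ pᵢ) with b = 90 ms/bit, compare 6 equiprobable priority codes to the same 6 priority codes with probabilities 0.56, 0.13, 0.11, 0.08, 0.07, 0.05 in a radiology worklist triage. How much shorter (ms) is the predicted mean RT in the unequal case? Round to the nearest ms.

55 ms

Equiprobable entropy H₀ = log₂ 6 = 2.5850 bits.
Skewed entropy H = −Σ pᵢ log₂ pᵢ = 1.9775 bits.
ΔRT = b·(H₀ − H) = 90 × 0.6074 = 54.67 ms.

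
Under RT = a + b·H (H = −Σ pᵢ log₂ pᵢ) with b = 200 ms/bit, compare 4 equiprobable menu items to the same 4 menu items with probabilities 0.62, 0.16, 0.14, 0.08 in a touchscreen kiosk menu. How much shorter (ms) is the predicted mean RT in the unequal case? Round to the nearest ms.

Equiprobable entropy H₀ = log₂ 4 = 2.0000 bits.
Skewed entropy H = −Σ pᵢ log₂ pᵢ = 1.5392 bits.
ΔRT = b·(H₀ − H) = 200 × 0.4608 = 92.16 ms.

92 ms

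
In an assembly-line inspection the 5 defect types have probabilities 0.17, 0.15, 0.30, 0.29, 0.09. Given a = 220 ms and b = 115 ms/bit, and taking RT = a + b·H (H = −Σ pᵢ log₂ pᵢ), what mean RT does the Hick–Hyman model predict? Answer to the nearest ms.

473 ms

H = 0.17·log₂(1/0.17) + 0.15·log₂(1/0.15) + 0.30·log₂(1/0.30) + 0.29·log₂(1/0.29) + 0.09·log₂(1/0.09) = 2.1968 bits.
RT = 220 + 115 × 2.1968 = 472.63 ms.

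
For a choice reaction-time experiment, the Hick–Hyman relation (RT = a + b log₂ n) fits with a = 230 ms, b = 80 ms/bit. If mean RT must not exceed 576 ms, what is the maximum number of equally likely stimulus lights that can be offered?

20

Information budget: (576 − 230)/80 = 4.3250 bits, so n ≤ 2^4.3250 = 20.043 → at most 20.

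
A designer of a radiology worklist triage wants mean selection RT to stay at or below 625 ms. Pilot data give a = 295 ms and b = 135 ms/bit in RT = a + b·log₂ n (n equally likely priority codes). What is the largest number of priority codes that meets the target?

5

135·log₂ n ≤ 625 − 295 = 330, giving log₂ n ≤ 2.4444 and n ≤ 5.443. The largest whole number is 5.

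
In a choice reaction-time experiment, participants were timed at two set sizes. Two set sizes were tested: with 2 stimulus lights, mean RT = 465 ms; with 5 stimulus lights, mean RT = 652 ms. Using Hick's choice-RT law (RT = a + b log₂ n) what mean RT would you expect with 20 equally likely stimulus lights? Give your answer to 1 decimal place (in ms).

934.9 ms

With log₂ n on the abscissa the relation is linear; from the two conditions:
  b = (652 − 465) / (log₂ 5 − log₂ 2) = 187 / (2.3219 − 1) = 141.460 ms/bit
  a = 465 − 141.460 × 1 = 323.540 ms
Then RT(20) = 323.540 + 141.460 × log₂ 20 = 323.540 + 141.460 × 4.3219 ≈ 934.920 ms.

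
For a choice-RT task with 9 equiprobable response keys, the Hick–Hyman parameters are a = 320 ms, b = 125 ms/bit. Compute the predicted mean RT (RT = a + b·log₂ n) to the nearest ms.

log₂(9) = 3.1699 bits, so RT = 320 + 125 × 3.1699 ≈ 716.241 ms.

716 ms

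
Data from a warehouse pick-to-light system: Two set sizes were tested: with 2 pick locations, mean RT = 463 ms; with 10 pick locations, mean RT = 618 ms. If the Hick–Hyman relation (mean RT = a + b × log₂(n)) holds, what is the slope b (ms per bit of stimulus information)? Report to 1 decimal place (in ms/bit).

66.8 ms/bit

b = (RT₂ − RT₁)/(log₂ n₂ − log₂ n₁) = (618 − 463)/(3.3219 − 1) = 66.755 ms/bit.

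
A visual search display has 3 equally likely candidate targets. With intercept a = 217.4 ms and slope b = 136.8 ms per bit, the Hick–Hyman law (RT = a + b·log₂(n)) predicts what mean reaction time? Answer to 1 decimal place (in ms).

log₂(3) = 1.5850 bits, so RT = 217.4 + 136.8 × 1.5850 ≈ 434.223 ms.

434.2 ms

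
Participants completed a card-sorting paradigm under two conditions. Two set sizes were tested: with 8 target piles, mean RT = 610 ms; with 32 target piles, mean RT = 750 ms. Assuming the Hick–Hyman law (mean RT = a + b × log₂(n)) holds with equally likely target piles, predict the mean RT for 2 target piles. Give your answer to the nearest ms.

RT is linear in log₂ n, so two points fix the line:
  b = (750 − 610) / (log₂ 32 − log₂ 8) = 140 / (5 − 3) = 70 ms/bit
  a = 610 − 70 × 3 = 400 ms
Then RT(2) = 400 + 70 × log₂ 2 = 400 + 70 × 1 ≈ 470.000 ms.

470 ms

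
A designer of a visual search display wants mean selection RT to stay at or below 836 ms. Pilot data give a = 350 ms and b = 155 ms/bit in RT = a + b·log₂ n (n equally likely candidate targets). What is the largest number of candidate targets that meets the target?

Information budget: (836 − 350)/155 = 3.1355 bits, so n ≤ 2^3.1355 = 8.788 → at most 8.

8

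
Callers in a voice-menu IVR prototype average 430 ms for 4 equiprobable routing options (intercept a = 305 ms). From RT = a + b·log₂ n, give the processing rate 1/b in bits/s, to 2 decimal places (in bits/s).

Choice component = 430 − 305 = 125 ms over log₂(4) = 2 bits.
b = 125 / 2 = 62.500 ms/bit, so 1/b = 16.000 bits/s.

16.00 bits/s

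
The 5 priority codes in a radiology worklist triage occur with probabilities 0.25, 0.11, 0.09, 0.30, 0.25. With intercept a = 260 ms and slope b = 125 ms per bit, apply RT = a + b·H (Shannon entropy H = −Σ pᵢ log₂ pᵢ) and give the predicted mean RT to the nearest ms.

533 ms

H = 0.25·log₂(1/0.25) + 0.11·log₂(1/0.11) + 0.09·log₂(1/0.09) + 0.30·log₂(1/0.30) + 0.25·log₂(1/0.25) = 2.1840 bits.
RT = 260 + 125 × 2.1840 = 533.00 ms.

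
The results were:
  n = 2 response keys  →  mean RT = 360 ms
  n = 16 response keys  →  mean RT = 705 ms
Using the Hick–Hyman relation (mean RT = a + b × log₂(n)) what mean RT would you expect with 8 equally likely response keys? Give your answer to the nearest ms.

With log₂ n on the abscissa the relation is linear; from the two conditions:
  b = (705 − 360) / (log₂ 16 − log₂ 2) = 345 / (4 − 1) = 115 ms/bit
  a = 360 − 115 × 1 = 245 ms
Then RT(8) = 245 + 115 × log₂ 8 = 245 + 115 × 3 ≈ 590.000 ms.

590 ms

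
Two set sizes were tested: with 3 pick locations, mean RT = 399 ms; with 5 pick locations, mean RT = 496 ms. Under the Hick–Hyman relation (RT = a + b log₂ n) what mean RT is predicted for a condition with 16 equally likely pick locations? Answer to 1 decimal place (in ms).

716.9 ms

Fit slope and intercept:
  b = (496 − 399) / (log₂ 5 − log₂ 3) = 97 / (2.3219 − 1.5850) = 131.621 ms/bit
  a = 399 − 131.621 × 1.5850 = 190.386 ms
Then RT(16) = 190.386 + 131.621 × log₂ 16 = 190.386 + 131.621 × 4 ≈ 716.869 ms.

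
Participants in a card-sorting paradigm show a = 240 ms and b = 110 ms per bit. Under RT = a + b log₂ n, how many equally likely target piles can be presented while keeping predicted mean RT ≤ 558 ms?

7

Set 240 + 110·log₂ n ≤ 558 → log₂ n ≤ (558 − 240)/110 = 2.8909.
So n ≤ 2^2.8909 = 7.417; the largest integer n is 7.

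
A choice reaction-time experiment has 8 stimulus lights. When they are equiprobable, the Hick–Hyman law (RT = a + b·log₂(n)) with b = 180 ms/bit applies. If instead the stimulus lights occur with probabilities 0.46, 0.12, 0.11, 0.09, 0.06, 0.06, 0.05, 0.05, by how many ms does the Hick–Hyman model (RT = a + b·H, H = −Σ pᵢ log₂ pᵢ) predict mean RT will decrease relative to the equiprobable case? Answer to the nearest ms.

96 ms

Equiprobable entropy H₀ = log₂ 8 = 3.0000 bits.
Skewed entropy H = −Σ pᵢ log₂ pᵢ = 2.4646 bits.
ΔRT = b·(H₀ − H) = 180 × 0.5354 = 96.37 ms.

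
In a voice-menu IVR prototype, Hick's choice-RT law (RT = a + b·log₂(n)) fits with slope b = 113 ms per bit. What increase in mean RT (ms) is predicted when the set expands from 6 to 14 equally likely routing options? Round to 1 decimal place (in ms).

138.1 ms

The intercept a cancels: ΔRT = b·(log₂ n₂ − log₂ n₁) = b·log₂(n₂/n₁).
log₂(14) − log₂(6) = 3.8074 − 2.5850 = 1.2224.
ΔRT = 113 × 1.2224 = 138.130 ms.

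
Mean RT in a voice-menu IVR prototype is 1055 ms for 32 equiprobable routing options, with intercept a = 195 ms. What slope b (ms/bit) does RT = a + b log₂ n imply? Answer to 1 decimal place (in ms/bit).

b = (1055 − 195) / log₂(32) = 860 / 5 = 172.000 ms/bit.

172.0 ms/bit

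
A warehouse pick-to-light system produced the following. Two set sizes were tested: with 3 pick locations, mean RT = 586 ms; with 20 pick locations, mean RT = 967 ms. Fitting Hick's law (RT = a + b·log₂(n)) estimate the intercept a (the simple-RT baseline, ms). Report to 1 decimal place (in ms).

365.4 ms

The slope on a log₂ axis is (967 − 586) / (4.3219 − 1.5850) = 139.205 ms/bit.
Intercept: a = 586 − 139.205·log₂(3) = 365.365 ms.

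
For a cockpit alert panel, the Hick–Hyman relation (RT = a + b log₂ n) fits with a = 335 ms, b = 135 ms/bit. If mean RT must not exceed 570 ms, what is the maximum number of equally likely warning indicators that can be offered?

3

Set 335 + 135·log₂ n ≤ 570 → log₂ n ≤ (570 − 335)/135 = 1.7407.
So n ≤ 2^1.7407 = 3.342; the largest integer n is 3.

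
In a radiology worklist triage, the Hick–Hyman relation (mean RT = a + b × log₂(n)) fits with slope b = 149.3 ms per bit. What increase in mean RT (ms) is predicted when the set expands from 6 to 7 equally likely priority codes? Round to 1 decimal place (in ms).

33.2 ms

The intercept a cancels: ΔRT = b·(log₂ n₂ − log₂ n₁) = b·log₂(n₂/n₁).
log₂(7) − log₂(6) = 2.8074 − 2.5850 = 0.2224.
ΔRT = 149.3 × 0.2224 = 33.203 ms.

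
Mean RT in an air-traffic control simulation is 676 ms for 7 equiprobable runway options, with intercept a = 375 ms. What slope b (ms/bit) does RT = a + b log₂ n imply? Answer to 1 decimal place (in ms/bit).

b = (676 − 375) / log₂(7) = 301 / 2.8074 = 107.218 ms/bit.

107.2 ms/bit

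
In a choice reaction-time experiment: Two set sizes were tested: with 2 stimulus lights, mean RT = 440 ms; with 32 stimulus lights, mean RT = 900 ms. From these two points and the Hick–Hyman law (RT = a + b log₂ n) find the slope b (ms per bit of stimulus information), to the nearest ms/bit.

115 ms/bit

b = (RT₂ − RT₁)/(log₂ n₂ − log₂ n₁) = (900 − 440)/(5 − 1) = 115 ms/bit.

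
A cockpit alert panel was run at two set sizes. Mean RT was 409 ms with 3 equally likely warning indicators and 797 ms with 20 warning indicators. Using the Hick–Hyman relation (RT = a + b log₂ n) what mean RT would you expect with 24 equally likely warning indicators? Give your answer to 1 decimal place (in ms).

834.3 ms

Solve the two-equation system in a and b:
  b = (797 − 409) / (log₂ 20 − log₂ 3) = 388 / (4.3219 − 1.5850) = 141.763 ms/bit
  a = 409 − 141.763 × 1.5850 = 184.311 ms
Then RT(24) = 184.311 + 141.763 × log₂ 24 = 184.311 + 141.763 × 4.5850 ≈ 834.289 ms.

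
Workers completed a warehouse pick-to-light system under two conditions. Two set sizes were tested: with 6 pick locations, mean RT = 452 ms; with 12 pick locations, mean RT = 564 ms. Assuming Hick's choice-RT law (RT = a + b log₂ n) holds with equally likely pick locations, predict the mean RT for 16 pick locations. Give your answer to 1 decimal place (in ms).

610.5 ms

Fit slope and intercept:
  b = (564 − 452) / (log₂ 12 − log₂ 6) = 112 / (3.5850 − 2.5850) = 112.000 ms/bit
  a = 452 − 112.000 × 2.5850 = 162.484 ms
Then RT(16) = 162.484 + 112.000 × log₂ 16 = 162.484 + 112.000 × 4 ≈ 610.484 ms.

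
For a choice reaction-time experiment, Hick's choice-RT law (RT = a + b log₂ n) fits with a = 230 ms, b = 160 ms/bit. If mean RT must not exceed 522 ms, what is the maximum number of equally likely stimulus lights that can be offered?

Set 230 + 160·log₂ n ≤ 522 → log₂ n ≤ (522 − 230)/160 = 1.8250.
So n ≤ 2^1.8250 = 3.543; the largest integer n is 3.

3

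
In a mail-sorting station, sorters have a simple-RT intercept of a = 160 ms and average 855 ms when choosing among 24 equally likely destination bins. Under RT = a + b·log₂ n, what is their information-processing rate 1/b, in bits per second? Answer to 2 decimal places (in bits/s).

b = (855 − 160)/log₂ 24 = 695/4.5850 = 151.582 ms per bit = 0.15158 s/bit; the reciprocal is 6.597 bits/s.

6.60 bits/s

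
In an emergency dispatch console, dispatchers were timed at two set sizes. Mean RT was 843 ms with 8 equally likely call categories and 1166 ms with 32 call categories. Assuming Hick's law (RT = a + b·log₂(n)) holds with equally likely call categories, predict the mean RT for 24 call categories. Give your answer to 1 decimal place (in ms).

1099.0 ms

With log₂ n on the abscissa the relation is linear; from the two conditions:
  b = (1166 − 843) / (log₂ 32 − log₂ 8) = 323 / (5 − 3) = 161.500 ms/bit
  a = 843 − 161.500 × 3 = 358.500 ms
Then RT(24) = 358.500 + 161.500 × log₂ 24 = 358.500 + 161.500 × 4.5850 ≈ 1098.971 ms.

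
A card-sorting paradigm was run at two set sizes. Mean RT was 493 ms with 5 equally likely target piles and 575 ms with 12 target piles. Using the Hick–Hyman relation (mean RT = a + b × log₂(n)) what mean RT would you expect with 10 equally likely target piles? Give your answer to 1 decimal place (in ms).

557.9 ms

RT is linear in log₂ n, so two points fix the line:
  b = (575 − 493) / (log₂ 12 − log₂ 5) = 82 / (3.5850 − 2.3219) = 64.923 ms/bit
  a = 493 − 64.923 × 2.3219 = 342.253 ms
Then RT(10) = 342.253 + 64.923 × log₂ 10 = 342.253 + 64.923 × 3.3219 ≈ 557.923 ms.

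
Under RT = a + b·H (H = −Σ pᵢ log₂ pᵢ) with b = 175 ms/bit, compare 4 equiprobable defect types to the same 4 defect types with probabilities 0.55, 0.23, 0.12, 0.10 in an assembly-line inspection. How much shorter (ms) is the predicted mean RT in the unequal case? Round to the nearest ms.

Equiprobable entropy H₀ = log₂ 4 = 2.0000 bits.
Skewed entropy H = −Σ pᵢ log₂ pᵢ = 1.6613 bits.
ΔRT = b·(H₀ − H) = 175 × 0.3387 = 59.27 ms.

59 ms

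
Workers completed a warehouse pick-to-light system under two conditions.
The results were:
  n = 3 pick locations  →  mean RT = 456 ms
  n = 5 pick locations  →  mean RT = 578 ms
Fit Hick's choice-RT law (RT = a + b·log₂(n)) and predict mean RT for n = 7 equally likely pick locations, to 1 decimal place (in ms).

658.4 ms

With log₂ n on the abscissa the relation is linear; from the two conditions:
  b = (578 − 456) / (log₂ 5 − log₂ 3) = 122 / (2.3219 − 1.5850) = 165.544 ms/bit
  a = 456 − 165.544 × 1.5850 = 193.619 ms
Then RT(7) = 193.619 + 165.544 × log₂ 7 = 193.619 + 165.544 × 2.8074 ≈ 658.359 ms.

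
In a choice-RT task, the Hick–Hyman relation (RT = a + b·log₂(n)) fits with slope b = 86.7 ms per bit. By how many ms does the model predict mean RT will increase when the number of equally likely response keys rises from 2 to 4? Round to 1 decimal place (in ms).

The intercept a cancels: ΔRT = b·(log₂ n₂ − log₂ n₁) = b·log₂(n₂/n₁).
log₂(4) − log₂(2) = log₂(4/2) = log₂(2) = 1.
ΔRT = 86.7 × 1.0000 = 86.700 ms.

86.7 ms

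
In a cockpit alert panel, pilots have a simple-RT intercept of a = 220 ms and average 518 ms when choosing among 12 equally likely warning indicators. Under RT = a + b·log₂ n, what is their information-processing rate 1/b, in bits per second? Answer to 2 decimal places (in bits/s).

12.03 bits/s

b = (518 − 220)/log₂ 12 = 298/3.5850 = 83.125 ms per bit = 0.08312 s/bit; the reciprocal is 12.030 bits/s.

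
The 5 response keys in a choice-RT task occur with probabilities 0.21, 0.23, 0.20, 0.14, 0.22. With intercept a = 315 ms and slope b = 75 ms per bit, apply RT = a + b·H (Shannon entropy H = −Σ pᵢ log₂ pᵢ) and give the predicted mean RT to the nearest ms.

H = 0.21·log₂(1/0.21) + 0.23·log₂(1/0.23) + 0.20·log₂(1/0.20) + 0.14·log₂(1/0.14) + 0.22·log₂(1/0.22) = 2.3026 bits.
RT = 315 + 75 × 2.3026 = 487.69 ms.

488 ms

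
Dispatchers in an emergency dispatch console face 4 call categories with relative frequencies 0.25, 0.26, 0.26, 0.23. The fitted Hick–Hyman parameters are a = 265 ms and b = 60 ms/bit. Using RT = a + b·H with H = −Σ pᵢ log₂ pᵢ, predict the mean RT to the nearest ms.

385 ms

Entropy contributions −pᵢ log₂ pᵢ: 0.5000, 0.5053, 0.5053, 0.4877; sum H = 1.9982 bits.
RT = a + bH = 265 + 60·1.9982 = 384.89 ms.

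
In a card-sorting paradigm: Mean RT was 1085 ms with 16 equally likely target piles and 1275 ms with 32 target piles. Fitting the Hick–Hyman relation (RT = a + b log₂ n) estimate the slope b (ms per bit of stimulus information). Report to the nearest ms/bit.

Slope: b = (1275 − 1085) / (log₂ 32 − log₂ 16) = 190/1.0000 = 190 ms/bit.

190 ms/bit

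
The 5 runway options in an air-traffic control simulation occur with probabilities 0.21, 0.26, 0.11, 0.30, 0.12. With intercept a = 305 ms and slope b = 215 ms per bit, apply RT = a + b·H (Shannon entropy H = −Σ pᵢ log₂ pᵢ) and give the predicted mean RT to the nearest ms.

782 ms

Entropy contributions −pᵢ log₂ pᵢ: 0.4728, 0.5053, 0.3503, 0.5211, 0.3671; sum H = 2.2166 bits.
RT = a + bH = 305 + 215·2.2166 = 781.56 ms.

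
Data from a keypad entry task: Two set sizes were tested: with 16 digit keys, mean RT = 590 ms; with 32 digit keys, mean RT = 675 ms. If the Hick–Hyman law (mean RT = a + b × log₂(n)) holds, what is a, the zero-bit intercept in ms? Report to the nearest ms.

250 ms

The slope on a log₂ axis is (675 − 590) / (5 − 4) = 85 ms/bit.
Intercept: a = 590 − 85·log₂(16) = 250.000 ms.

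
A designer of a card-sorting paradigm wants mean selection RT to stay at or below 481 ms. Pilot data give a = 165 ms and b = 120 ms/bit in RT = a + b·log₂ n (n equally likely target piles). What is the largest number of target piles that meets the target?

Information budget: (481 − 165)/120 = 2.6333 bits, so n ≤ 2^2.6333 = 6.205 → at most 6.

6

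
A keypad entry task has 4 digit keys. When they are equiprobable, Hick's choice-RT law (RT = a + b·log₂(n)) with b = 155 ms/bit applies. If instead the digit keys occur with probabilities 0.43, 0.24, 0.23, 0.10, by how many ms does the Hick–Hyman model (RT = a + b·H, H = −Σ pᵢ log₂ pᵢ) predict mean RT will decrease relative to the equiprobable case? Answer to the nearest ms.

25 ms

Equiprobable entropy H₀ = log₂ 4 = 2.0000 bits.
Skewed entropy H = −Σ pᵢ log₂ pᵢ = 1.8376 bits.
ΔRT = b·(H₀ − H) = 155 × 0.1624 = 25.18 ms.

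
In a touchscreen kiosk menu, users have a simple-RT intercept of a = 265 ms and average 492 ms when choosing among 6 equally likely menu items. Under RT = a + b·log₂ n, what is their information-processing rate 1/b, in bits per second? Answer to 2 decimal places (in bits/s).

Choice component = 492 − 265 = 227 ms over log₂(6) = 2.5850 bits.
b = 227 / 2.5850 = 87.816 ms/bit, so 1/b = 11.388 bits/s.

11.39 bits/s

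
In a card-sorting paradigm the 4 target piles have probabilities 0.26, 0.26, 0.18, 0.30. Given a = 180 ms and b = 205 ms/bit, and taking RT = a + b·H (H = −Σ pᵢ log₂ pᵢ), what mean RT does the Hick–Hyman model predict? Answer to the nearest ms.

H = 0.26·log₂(1/0.26) + 0.26·log₂(1/0.26) + 0.18·log₂(1/0.18) + 0.30·log₂(1/0.30) = 1.9770 bits.
RT = 180 + 205 × 1.9770 = 585.28 ms.

585 ms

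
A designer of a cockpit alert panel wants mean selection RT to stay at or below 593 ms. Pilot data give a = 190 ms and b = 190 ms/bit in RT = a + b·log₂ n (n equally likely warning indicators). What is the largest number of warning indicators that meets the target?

4

190·log₂ n ≤ 593 − 190 = 403, giving log₂ n ≤ 2.1211 and n ≤ 4.350. The largest whole number is 4.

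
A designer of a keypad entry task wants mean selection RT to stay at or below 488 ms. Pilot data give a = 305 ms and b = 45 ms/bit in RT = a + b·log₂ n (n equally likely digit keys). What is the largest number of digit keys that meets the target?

Information budget: (488 − 305)/45 = 4.0667 bits, so n ≤ 2^4.0667 = 16.757 → at most 16.

16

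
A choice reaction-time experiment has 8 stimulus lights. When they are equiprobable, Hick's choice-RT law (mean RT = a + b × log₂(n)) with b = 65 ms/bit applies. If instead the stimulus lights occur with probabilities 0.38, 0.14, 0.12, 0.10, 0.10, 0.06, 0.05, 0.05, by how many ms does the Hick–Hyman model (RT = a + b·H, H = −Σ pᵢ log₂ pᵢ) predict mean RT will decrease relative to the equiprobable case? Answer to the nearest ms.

24 ms

The RT saving is b·ΔH. Equiprobable H₀ = log₂(8) = 3.0000 bits; with the given probabilities H = 2.6347 bits.
b·(H₀ − H) = 65 × (3.0000 − 2.6347) = 23.74 ms.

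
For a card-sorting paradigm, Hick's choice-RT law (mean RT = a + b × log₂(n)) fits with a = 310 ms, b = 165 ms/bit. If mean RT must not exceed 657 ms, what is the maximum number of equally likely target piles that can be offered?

4

165·log₂ n ≤ 657 − 310 = 347, giving log₂ n ≤ 2.1030 and n ≤ 4.296. The largest whole number is 4.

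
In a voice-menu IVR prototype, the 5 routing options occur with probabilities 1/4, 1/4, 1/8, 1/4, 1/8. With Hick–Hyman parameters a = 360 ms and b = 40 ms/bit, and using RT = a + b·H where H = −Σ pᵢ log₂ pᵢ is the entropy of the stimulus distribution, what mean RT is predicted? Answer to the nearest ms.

450 ms

H = −Σ pᵢ log₂ pᵢ = 0.25·2 + 0.25·2 + 0.125·3 + 0.25·2 + 0.125·3 = 2.250 bits.
RT = 360 + 40 × 2.250 = 450.00 ms.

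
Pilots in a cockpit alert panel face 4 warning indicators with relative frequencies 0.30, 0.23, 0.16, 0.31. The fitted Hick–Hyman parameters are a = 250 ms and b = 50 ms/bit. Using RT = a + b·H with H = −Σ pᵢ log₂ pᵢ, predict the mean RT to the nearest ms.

H = 0.30·log₂(1/0.30) + 0.23·log₂(1/0.23) + 0.16·log₂(1/0.16) + 0.31·log₂(1/0.31) = 1.9556 bits.
RT = 250 + 50 × 1.9556 = 347.78 ms.

348 ms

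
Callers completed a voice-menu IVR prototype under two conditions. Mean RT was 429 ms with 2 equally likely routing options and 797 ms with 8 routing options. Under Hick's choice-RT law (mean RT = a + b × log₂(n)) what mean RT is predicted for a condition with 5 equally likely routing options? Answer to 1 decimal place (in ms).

672.2 ms

Solve the two-equation system in a and b:
  b = (797 − 429) / (log₂ 8 − log₂ 2) = 368 / (3 − 1) = 184.000 ms/bit
  a = 429 − 184.000 × 1 = 245.000 ms
Then RT(5) = 245.000 + 184.000 × log₂ 5 = 245.000 + 184.000 × 2.3219 ≈ 672.235 ms.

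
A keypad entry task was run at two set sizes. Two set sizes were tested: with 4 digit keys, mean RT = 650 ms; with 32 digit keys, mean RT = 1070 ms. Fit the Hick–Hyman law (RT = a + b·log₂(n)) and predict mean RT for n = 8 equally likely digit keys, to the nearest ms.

Solve the two-equation system in a and b:
  b = (1070 − 650) / (log₂ 32 − log₂ 4) = 420 / (5 − 2) = 140 ms/bit
  a = 650 − 140 × 2 = 370 ms
Then RT(8) = 370 + 140 × log₂ 8 = 370 + 140 × 3 ≈ 790.000 ms.

790 ms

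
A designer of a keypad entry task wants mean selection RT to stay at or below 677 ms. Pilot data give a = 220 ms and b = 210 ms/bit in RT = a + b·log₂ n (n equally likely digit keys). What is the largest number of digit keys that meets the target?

210·log₂ n ≤ 677 − 220 = 457, giving log₂ n ≤ 2.1762 and n ≤ 4.520. The largest whole number is 4.

4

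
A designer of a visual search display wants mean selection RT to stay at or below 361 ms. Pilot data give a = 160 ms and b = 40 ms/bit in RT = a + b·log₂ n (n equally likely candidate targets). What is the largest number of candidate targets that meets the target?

Set 160 + 40·log₂ n ≤ 361 → log₂ n ≤ (361 − 160)/40 = 5.0250.
So n ≤ 2^5.0250 = 32.559; the largest integer n is 32.

32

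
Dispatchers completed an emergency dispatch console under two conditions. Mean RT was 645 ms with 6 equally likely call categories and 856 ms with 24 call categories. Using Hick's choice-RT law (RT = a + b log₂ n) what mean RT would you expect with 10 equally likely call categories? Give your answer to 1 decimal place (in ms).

722.7 ms

RT is linear in log₂ n, so two points fix the line:
  b = (856 − 645) / (log₂ 24 − log₂ 6) = 211 / (4.5850 − 2.5850) = 105.500 ms/bit
  a = 645 − 105.500 × 2.5850 = 372.286 ms
Then RT(10) = 372.286 + 105.500 × log₂ 10 = 372.286 + 105.500 × 3.3219 ≈ 722.750 ms.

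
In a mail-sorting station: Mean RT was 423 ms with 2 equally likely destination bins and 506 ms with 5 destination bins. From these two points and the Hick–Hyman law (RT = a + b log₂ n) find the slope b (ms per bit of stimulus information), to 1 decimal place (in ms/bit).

Slope: b = (506 − 423) / (log₂ 5 − log₂ 2) = 83/1.3219 = 62.787 ms/bit.

62.8 ms/bit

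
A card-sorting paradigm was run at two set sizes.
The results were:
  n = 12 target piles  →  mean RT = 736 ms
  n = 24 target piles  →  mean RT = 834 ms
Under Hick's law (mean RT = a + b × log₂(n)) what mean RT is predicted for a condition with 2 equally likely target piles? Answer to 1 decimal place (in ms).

482.7 ms

Solve the two-equation system in a and b:
  b = (834 − 736) / (log₂ 24 − log₂ 12) = 98 / (4.5850 − 3.5850) = 98.000 ms/bit
  a = 736 − 98.000 × 3.5850 = 384.674 ms
Then RT(2) = 384.674 + 98.000 × log₂ 2 = 384.674 + 98.000 × 1 ≈ 482.674 ms.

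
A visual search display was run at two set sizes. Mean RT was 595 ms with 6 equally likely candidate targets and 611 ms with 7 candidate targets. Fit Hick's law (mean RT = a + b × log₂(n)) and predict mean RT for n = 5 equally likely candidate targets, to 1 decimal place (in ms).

576.1 ms

With log₂ n on the abscissa the relation is linear; from the two conditions:
  b = (611 − 595) / (log₂ 7 − log₂ 6) = 16 / (2.8074 − 2.5850) = 71.945 ms/bit
  a = 595 − 71.945 × 2.5850 = 409.025 ms
Then RT(5) = 409.025 + 71.945 × log₂ 5 = 409.025 + 71.945 × 2.3219 ≈ 576.076 ms.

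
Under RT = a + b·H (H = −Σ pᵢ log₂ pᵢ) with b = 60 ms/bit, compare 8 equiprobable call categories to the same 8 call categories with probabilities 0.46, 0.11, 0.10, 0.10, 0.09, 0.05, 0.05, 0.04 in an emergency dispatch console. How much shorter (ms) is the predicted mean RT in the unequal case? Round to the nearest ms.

Equiprobable entropy H₀ = log₂ 8 = 3.0000 bits.
Skewed entropy H = −Σ pᵢ log₂ pᵢ = 2.4606 bits.
ΔRT = b·(H₀ − H) = 60 × 0.5394 = 32.36 ms.

32 ms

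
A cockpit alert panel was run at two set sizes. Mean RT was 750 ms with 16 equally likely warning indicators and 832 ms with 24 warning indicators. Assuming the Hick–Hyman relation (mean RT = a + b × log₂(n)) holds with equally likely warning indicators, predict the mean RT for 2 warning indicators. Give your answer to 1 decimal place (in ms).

329.5 ms

Fit slope and intercept:
  b = (832 − 750) / (log₂ 24 − log₂ 16) = 82 / (4.5850 − 4) = 140.180 ms/bit
  a = 750 − 140.180 × 4 = 189.280 ms
Then RT(2) = 189.280 + 140.180 × log₂ 2 = 189.280 + 140.180 × 1 ≈ 329.460 ms.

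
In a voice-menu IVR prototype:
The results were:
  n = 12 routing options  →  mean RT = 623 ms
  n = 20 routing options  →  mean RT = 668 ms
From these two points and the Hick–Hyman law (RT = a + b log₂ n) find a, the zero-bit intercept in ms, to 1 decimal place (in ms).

404.1 ms

Slope: b = (668 − 623) / (log₂ 20 − log₂ 12) = 45/0.7370 = 61.061 ms/bit.
Intercept: a = 623 − 61.061·log₂(12) = 404.098 ms.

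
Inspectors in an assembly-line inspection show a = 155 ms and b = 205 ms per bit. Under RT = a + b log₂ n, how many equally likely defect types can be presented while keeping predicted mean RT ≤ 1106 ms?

Information budget: (1106 − 155)/205 = 4.6390 bits, so n ≤ 2^4.6390 = 24.916 → at most 24.

24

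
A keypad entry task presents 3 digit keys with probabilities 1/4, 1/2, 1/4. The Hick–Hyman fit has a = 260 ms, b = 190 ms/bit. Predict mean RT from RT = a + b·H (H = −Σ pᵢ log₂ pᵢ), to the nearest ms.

545 ms

H = −Σ pᵢ log₂ pᵢ = 0.25·2 + 0.5·1 + 0.25·2 = 1.500 bits.
RT = 260 + 190 × 1.500 = 545.00 ms.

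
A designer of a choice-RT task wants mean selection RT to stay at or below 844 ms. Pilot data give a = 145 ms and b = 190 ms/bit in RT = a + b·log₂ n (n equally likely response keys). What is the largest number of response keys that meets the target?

12

Set 145 + 190·log₂ n ≤ 844 → log₂ n ≤ (844 − 145)/190 = 3.6789.
So n ≤ 2^3.6789 = 12.808; the largest integer n is 12.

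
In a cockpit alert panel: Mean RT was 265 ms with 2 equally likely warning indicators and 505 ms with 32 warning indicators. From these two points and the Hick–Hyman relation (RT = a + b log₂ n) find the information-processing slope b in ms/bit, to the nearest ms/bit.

b = (RT₂ − RT₁)/(log₂ n₂ − log₂ n₁) = (505 − 265)/(5 − 1) = 60 ms/bit.

60 ms/bit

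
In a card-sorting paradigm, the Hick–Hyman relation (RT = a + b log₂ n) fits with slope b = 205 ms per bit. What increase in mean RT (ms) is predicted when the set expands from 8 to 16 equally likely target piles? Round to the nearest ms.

ΔRT = (a + b log₂ n₂) − (a + b log₂ n₁) = b·(log₂ n₂ − log₂ n₁).
log₂(16) − log₂(8) = log₂(16/8) = log₂(2) = 1.
ΔRT = 205 × 1.0000 = 205.000 ms.

205 ms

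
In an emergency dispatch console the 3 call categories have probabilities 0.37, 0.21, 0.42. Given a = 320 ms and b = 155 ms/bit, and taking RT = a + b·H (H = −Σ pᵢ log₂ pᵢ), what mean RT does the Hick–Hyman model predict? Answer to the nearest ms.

Entropy contributions −pᵢ log₂ pᵢ: 0.5307, 0.4728, 0.5256; sum H = 1.5292 bits.
RT = a + bH = 320 + 155·1.5292 = 557.03 ms.

557 ms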